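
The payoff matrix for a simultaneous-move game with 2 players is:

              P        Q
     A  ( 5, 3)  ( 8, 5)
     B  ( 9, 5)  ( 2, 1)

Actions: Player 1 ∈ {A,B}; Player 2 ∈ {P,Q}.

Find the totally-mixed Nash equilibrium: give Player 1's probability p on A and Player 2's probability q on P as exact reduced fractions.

(p,q) = (2/3, 3/5)

P1 indiff ⇒ q·5+(1-q)·8 = q·9+(1-q)·2 ⇒ q(-4) = (1-q)(-6) ⇒ q = 3/5
P2 indiff ⇒ p·3+(1-p)·5 = p·5+(1-p)·1 ⇒ p(-2) = (1-p)(-4) ⇒ p = 2/3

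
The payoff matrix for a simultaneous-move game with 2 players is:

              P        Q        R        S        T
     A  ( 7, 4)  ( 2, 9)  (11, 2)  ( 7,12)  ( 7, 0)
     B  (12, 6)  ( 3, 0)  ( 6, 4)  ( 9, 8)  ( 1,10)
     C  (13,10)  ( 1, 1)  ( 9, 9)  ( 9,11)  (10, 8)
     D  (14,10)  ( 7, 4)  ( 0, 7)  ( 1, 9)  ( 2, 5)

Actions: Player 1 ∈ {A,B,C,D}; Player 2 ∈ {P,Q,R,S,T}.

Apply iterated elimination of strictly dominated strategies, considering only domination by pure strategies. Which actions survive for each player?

P2 drop Q (S beats it: A:12>9 B:8>0 C:11>1 D:9>4)
P2 drop R (P beats it: A:4>2 B:6>4 C:10>9 D:10>7)
P1 drop A (C beats it: P:13>7 S:9>7 T:10>7)
P1→{B,C,D} P2→{P,S,T}

Survivors P1:{B,C,D} P2:{P,S,T}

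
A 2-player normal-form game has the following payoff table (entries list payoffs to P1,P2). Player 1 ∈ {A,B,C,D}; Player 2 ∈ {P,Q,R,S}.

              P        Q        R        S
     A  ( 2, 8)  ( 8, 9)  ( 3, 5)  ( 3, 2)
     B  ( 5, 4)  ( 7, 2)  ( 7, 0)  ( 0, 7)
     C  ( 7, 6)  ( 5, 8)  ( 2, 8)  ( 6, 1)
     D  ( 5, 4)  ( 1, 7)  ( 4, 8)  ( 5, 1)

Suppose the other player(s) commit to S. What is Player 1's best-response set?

BR_1 = {C}

u_1(A vs S) = 3
u_1(B vs S) = 0
u_1(C vs S) = 6
u_1(D vs S) = 5
max payoff 6 at {C}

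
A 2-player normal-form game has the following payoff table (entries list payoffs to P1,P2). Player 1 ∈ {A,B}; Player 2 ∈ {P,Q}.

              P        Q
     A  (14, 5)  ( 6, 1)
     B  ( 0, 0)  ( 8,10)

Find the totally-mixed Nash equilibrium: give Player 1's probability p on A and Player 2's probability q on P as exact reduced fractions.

P1 indiff ⇒ q·14+(1-q)·6 = q·0+(1-q)·8 ⇒ q(14) = (1-q)(2) ⇒ q = 1/8
P2 indiff ⇒ p·5+(1-p)·0 = p·1+(1-p)·10 ⇒ p(4) = (1-p)(10) ⇒ p = 5/7

(p,q) = (5/7, 1/8)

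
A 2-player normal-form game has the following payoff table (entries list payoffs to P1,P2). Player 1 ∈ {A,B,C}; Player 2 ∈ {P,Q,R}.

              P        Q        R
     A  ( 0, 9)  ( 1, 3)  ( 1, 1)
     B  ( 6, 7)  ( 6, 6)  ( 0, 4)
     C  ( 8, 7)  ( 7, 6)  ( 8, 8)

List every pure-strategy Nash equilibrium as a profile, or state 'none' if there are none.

(A,P): not NE [P1→C gives 8>0]
(A,Q): not NE [P1→C gives 7>1; P2→P gives 9>3]
(A,R): not NE [P1→C gives 8>1; P2→P gives 9>1]
(B,P): not NE [P1→C gives 8>6]
(B,Q): not NE [P1→C gives 7>6; P2→P gives 7>6]
(B,R): not NE [P1→C gives 8>0; P2→P gives 7>4]
(C,P): not NE [P2→R gives 8>7]
(C,Q): not NE [P2→R gives 8>6]
(C,R): NE

Nash profiles: (C,R)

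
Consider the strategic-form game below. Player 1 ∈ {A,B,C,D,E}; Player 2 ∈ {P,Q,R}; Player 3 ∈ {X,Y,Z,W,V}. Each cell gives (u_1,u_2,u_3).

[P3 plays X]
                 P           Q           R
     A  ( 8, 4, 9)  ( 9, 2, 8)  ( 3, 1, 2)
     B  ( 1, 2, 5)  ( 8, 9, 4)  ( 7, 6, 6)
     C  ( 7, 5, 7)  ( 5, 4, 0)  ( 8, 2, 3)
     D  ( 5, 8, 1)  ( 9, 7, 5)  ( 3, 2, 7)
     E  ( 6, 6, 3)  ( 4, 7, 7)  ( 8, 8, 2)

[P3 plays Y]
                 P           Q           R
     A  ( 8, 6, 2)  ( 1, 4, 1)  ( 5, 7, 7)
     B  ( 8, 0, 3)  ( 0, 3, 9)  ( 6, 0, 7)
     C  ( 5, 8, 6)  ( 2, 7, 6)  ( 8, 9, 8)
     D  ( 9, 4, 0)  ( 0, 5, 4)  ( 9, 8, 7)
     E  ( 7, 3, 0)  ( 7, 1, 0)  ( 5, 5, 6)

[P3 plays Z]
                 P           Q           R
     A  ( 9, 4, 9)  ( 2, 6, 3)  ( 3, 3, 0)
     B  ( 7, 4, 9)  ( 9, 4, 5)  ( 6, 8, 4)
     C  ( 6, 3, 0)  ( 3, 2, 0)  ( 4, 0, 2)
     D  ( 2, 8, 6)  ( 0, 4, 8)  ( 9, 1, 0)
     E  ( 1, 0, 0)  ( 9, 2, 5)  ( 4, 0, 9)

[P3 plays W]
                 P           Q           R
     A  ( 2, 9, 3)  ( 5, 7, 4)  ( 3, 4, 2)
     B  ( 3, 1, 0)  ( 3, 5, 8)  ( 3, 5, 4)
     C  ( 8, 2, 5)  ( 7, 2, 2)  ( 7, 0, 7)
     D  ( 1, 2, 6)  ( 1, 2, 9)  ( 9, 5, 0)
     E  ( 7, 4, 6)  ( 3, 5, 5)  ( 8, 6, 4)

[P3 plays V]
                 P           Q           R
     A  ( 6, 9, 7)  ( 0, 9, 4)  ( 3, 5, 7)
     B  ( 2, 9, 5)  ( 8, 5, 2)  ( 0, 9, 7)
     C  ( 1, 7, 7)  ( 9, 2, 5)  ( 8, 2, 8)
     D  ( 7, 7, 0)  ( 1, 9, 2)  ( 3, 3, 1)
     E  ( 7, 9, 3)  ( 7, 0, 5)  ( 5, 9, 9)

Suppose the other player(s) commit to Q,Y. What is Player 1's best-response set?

P1 best: {E}

u_1(A vs Q,Y) = 1
u_1(B vs Q,Y) = 0
u_1(C vs Q,Y) = 2
u_1(D vs Q,Y) = 0
u_1(E vs Q,Y) = 7
max payoff 7 at {E}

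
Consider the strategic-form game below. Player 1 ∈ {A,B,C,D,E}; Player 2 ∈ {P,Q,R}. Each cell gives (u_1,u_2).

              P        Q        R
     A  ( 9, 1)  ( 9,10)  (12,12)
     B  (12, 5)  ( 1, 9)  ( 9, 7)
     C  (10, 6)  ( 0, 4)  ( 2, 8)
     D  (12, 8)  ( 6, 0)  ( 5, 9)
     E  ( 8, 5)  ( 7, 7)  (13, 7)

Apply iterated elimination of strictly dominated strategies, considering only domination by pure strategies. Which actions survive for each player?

P1 drop C (B beats it: P:12>10 Q:1>0 R:9>2)
P2 drop P (R beats it: A:12>1 B:7>5 D:9>8 E:7>5)
P1 drop B (A beats it: Q:9>1 R:12>9)
P1 drop D (A beats it: Q:9>6 R:12>5)
P1→{A,E} P2→{Q,R}

Survivors P1:{A,E} P2:{Q,R}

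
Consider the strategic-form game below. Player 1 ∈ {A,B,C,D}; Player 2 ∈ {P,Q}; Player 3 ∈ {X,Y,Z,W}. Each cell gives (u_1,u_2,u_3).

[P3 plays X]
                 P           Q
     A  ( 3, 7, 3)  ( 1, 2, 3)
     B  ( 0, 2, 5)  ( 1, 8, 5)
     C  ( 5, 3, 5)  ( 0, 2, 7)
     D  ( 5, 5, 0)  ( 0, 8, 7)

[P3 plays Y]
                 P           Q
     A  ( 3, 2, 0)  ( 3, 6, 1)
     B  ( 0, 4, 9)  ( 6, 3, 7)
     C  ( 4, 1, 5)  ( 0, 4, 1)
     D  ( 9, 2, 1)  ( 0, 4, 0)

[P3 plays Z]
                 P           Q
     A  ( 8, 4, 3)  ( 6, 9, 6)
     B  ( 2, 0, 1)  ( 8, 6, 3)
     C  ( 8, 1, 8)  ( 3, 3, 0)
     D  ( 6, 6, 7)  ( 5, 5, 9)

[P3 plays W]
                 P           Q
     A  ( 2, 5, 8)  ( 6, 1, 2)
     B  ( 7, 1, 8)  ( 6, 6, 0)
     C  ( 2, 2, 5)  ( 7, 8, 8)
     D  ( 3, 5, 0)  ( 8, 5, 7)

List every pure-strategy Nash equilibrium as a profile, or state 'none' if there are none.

(A,P,X): not NE [P1→D gives 5>3; P3→W gives 8>3]
(A,P,Y): not NE [P1→D gives 9>3; P2→Q gives 6>2; P3→W gives 8>0]
(A,P,Z): not NE [P2→Q gives 9>4; P3→W gives 8>3]
(A,P,W): not NE [P1→B gives 7>2]
(A,Q,X): not NE [P2→P gives 7>2; P3→Z gives 6>3]
(A,Q,Y): not NE [P1→B gives 6>3; P3→Z gives 6>1]
(A,Q,Z): not NE [P1→B gives 8>6]
(A,Q,W): not NE [P1→D gives 8>6; P2→P gives 5>1; P3→Z gives 6>2]
(B,P,X): not NE [P1→D gives 5>0; P2→Q gives 8>2; P3→Y gives 9>5]
(B,P,Y): not NE [P1→D gives 9>0]
(B,P,Z): not NE [P1→C gives 8>2; P2→Q gives 6>0; P3→Y gives 9>1]
(B,P,W): not NE [P2→Q gives 6>1; P3→Y gives 9>8]
(B,Q,X): not NE [P3→Y gives 7>5]
(B,Q,Y): not NE [P2→P gives 4>3]
(B,Q,Z): not NE [P3→Y gives 7>3]
(B,Q,W): not NE [P1→D gives 8>6; P3→Y gives 7>0]
(C,P,X): not NE [P3→Z gives 8>5]
(C,P,Y): not NE [P1→D gives 9>4; P2→Q gives 4>1; P3→Z gives 8>5]
(C,P,Z): not NE [P2→Q gives 3>1]
(C,P,W): not NE [P1→B gives 7>2; P2→Q gives 8>2; P3→Z gives 8>5]
(C,Q,X): not NE [P1→B gives 1>0; P2→P gives 3>2; P3→W gives 8>7]
(C,Q,Y): not NE [P1→B gives 6>0; P3→W gives 8>1]
(C,Q,Z): not NE [P1→B gives 8>3; P3→W gives 8>0]
(C,Q,W): not NE [P1→D gives 8>7]
(D,P,X): not NE [P2→Q gives 8>5; P3→Z gives 7>0]
(D,P,Y): not NE [P2→Q gives 4>2; P3→Z gives 7>1]
(D,P,Z): not NE [P1→C gives 8>6]
(D,P,W): not NE [P1→B gives 7>3; P3→Z gives 7>0]
(D,Q,X): not NE [P1→B gives 1>0; P3→Z gives 9>7]
(D,Q,Y): not NE [P1→B gives 6>0; P3→Z gives 9>0]
(D,Q,Z): not NE [P1→B gives 8>5; P2→P gives 6>5]
(D,Q,W): not NE [P3→Z gives 9>7]

No pure NE.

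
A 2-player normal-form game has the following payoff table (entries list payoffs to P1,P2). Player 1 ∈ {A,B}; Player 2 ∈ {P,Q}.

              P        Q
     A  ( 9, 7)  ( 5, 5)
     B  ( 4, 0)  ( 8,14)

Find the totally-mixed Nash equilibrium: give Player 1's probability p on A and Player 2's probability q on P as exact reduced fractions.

(p,q) = (7/8, 3/8)

P1 indiff ⇒ q·9+(1-q)·5 = q·4+(1-q)·8 ⇒ q(5) = (1-q)(3) ⇒ q = 3/8
P2 indiff ⇒ p·7+(1-p)·0 = p·5+(1-p)·14 ⇒ p(2) = (1-p)(14) ⇒ p = 7/8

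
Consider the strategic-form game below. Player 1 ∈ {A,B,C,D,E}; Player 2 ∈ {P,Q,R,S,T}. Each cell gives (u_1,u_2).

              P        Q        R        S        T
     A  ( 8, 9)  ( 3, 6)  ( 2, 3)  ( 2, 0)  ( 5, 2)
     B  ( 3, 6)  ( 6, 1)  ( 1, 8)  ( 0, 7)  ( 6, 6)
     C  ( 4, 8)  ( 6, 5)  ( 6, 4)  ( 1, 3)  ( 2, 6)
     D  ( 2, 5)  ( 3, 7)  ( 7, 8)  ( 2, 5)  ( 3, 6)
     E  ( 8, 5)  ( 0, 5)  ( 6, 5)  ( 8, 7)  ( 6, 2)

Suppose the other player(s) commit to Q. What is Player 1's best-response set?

u_1(A vs Q) = 3
u_1(B vs Q) = 6
u_1(C vs Q) = 6
u_1(D vs Q) = 3
u_1(E vs Q) = 0
max payoff 6 at {B,C}

BR_1 = {B,C}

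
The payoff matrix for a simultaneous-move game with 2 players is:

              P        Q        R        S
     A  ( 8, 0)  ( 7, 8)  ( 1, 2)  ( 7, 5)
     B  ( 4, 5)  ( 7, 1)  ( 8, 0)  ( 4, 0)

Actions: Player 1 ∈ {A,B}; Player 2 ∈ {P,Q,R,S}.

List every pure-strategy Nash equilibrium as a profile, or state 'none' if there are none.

(A,P): not NE [P2→Q gives 8>0]
(A,Q): NE
(A,R): not NE [P1→B gives 8>1; P2→Q gives 8>2]
(A,S): not NE [P2→Q gives 8>5]
(B,P): not NE [P1→A gives 8>4]
(B,Q): not NE [P2→P gives 5>1]
(B,R): not NE [P2→P gives 5>0]
(B,S): not NE [P1→A gives 7>4; P2→P gives 5>0]

Nash profiles: (A,Q)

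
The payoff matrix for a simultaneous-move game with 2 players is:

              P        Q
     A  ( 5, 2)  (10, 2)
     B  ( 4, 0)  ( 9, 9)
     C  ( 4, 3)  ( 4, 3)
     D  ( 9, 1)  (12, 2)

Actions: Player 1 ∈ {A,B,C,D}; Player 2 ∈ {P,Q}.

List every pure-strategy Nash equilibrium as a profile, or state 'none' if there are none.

(A,P): not NE [P1→D gives 9>5]
(A,Q): not NE [P1→D gives 12>10]
(B,P): not NE [P1→D gives 9>4; P2→Q gives 9>0]
(B,Q): not NE [P1→D gives 12>9]
(C,P): not NE [P1→D gives 9>4]
(C,Q): not NE [P1→D gives 12>4]
(D,P): not NE [P2→Q gives 2>1]
(D,Q): NE

PSNE = {(D,Q)}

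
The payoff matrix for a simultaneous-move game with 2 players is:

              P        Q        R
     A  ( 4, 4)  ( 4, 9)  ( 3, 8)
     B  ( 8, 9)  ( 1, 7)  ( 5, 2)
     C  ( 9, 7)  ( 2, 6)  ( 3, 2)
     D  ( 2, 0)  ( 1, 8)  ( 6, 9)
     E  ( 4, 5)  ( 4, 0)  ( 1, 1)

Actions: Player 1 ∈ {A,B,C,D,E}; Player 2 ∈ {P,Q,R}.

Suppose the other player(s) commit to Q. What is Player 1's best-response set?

u_1(A vs Q) = 4
u_1(B vs Q) = 1
u_1(C vs Q) = 2
u_1(D vs Q) = 1
u_1(E vs Q) = 4
max payoff 4 at {A,E}

BR_1 = {A,E}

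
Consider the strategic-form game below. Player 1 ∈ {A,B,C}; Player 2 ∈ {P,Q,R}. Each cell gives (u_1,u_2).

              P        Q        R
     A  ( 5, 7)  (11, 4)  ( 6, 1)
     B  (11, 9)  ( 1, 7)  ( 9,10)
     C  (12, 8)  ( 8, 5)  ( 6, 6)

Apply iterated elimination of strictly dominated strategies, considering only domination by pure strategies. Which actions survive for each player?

Survivors P1:{B,C} P2:{P,R}

P2 drop Q (P beats it: A:7>4 B:9>7 C:8>5)
P1 drop A (B beats it: P:11>5 R:9>6)
P1→{B,C} P2→{P,R}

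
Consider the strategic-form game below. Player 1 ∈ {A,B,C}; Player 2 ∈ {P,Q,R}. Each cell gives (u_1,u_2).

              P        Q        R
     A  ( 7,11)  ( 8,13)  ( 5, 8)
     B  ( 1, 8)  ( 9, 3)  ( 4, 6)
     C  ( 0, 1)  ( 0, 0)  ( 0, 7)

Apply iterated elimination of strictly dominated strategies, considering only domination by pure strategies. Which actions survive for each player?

Remaining: P1:{A,B} P2:{P,Q}

P1 drop C (A beats it: P:7>0 Q:8>0 R:5>0)
P2 drop R (P beats it: A:11>8 B:8>6)
P1→{A,B} P2→{P,Q}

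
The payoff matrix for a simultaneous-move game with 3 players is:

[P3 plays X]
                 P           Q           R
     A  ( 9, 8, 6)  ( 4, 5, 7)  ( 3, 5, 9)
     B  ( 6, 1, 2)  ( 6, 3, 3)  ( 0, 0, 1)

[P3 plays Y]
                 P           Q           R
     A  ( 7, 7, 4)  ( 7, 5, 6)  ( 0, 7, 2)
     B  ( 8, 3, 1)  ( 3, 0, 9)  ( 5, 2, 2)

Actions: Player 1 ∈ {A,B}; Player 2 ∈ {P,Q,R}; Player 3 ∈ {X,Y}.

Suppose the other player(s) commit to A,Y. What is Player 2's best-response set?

argmax u_2 = {P,R}

u_2(P vs A,Y) = 7
u_2(Q vs A,Y) = 5
u_2(R vs A,Y) = 7
max payoff 7 at {P,R}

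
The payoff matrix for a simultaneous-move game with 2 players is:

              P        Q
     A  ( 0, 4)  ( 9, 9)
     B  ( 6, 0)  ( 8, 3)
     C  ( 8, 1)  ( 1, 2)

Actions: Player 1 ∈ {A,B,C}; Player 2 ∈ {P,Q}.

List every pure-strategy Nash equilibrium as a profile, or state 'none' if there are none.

Nash profiles: (A,Q)

(A,P): not NE [P1→C gives 8>0; P2→Q gives 9>4]
(A,Q): NE
(B,P): not NE [P1→C gives 8>6; P2→Q gives 3>0]
(B,Q): not NE [P1→A gives 9>8]
(C,P): not NE [P2→Q gives 2>1]
(C,Q): not NE [P1→A gives 9>1]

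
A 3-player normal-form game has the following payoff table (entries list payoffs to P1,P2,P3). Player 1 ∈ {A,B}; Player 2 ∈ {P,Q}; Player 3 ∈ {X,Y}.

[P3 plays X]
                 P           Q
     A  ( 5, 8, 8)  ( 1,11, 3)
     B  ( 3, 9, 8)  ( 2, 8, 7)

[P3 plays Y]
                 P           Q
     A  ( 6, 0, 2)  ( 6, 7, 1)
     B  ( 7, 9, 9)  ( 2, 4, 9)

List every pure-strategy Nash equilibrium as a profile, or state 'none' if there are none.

(A,P,X): not NE [P2→Q gives 11>8]
(A,P,Y): not NE [P1→B gives 7>6; P2→Q gives 7>0; P3→X gives 8>2]
(A,Q,X): not NE [P1→B gives 2>1]
(A,Q,Y): not NE [P3→X gives 3>1]
(B,P,X): not NE [P1→A gives 5>3; P3→Y gives 9>8]
(B,P,Y): NE
(B,Q,X): not NE [P2→P gives 9>8; P3→Y gives 9>7]
(B,Q,Y): not NE [P1→A gives 6>2; P2→P gives 9>4]

NE set: (B,P,Y)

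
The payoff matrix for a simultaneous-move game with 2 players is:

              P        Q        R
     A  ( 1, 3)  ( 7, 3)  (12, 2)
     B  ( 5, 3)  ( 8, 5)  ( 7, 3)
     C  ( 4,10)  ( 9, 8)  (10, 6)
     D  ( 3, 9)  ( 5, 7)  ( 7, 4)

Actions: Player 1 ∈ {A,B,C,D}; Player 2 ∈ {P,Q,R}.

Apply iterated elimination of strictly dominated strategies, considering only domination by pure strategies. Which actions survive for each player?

IESDS → P1:{B,C} P2:{P,Q}

P1 drop D (C beats it: P:4>3 Q:9>5 R:10>7)
P2 drop R (Q beats it: A:3>2 B:5>3 C:8>6)
P1 drop A (B beats it: P:5>1 Q:8>7)
P1→{B,C} P2→{P,Q}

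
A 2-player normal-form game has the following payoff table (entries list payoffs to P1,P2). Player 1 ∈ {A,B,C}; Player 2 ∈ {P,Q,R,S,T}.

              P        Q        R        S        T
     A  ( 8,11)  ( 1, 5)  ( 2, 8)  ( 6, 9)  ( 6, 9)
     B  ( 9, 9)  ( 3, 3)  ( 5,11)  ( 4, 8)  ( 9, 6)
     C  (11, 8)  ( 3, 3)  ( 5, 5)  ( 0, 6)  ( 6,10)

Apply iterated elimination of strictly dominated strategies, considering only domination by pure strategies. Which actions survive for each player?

P2 drop Q (P beats it: A:11>5 B:9>3 C:8>3)
P2 drop S (P beats it: A:11>9 B:9>8 C:8>6)
P1 drop A (B beats it: P:9>8 R:5>2 T:9>6)
P1→{B,C} P2→{P,R,T}

IESDS → P1:{B,C} P2:{P,R,T}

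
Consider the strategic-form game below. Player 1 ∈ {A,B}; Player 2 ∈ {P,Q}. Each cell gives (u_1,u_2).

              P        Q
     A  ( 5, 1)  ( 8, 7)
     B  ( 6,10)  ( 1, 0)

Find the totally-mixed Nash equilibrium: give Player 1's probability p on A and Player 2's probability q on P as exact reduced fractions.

(p,q) = (5/8, 7/8)

P1 indiff ⇒ q·5+(1-q)·8 = q·6+(1-q)·1 ⇒ q(-1) = (1-q)(-7) ⇒ q = 7/8
P2 indiff ⇒ p·1+(1-p)·10 = p·7+(1-p)·0 ⇒ p(-6) = (1-p)(-10) ⇒ p = 5/8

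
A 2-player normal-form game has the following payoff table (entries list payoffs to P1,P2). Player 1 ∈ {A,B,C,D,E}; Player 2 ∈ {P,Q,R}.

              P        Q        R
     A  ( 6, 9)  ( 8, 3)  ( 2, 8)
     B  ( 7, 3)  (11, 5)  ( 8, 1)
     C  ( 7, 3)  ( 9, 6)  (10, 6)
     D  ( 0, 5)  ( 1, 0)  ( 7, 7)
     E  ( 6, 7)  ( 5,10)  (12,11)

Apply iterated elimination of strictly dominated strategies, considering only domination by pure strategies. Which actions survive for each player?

P1 drop A (B beats it: P:7>6 Q:11>8 R:8>2)
P1 drop D (B beats it: P:7>0 Q:11>1 R:8>7)
P2 drop P (Q beats it: B:5>3 C:6>3 E:10>7)
P1→{B,C,E} P2→{Q,R}

Survivors P1:{B,C,E} P2:{Q,R}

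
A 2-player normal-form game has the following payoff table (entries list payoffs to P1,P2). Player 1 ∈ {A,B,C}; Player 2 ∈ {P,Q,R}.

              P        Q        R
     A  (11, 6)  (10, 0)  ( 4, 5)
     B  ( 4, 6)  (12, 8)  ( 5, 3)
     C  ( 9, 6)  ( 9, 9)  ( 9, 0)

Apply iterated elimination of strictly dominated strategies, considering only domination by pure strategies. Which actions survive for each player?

P2 drop R (P beats it: A:6>5 B:6>3 C:6>0)
P1 drop C (A beats it: P:11>9 Q:10>9)
P1→{A,B} P2→{P,Q}

Remaining: P1:{A,B} P2:{P,Q}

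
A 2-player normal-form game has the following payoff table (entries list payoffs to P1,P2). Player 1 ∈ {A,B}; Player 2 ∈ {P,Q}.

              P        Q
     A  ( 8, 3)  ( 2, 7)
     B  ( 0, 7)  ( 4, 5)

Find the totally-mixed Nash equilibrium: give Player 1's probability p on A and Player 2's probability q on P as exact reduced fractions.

P1 indiff ⇒ q·8+(1-q)·2 = q·0+(1-q)·4 ⇒ q(8) = (1-q)(2) ⇒ q = 1/5
P2 indiff ⇒ p·3+(1-p)·7 = p·7+(1-p)·5 ⇒ p(-4) = (1-p)(-2) ⇒ p = 1/3

(p,q) = (1/3, 1/5)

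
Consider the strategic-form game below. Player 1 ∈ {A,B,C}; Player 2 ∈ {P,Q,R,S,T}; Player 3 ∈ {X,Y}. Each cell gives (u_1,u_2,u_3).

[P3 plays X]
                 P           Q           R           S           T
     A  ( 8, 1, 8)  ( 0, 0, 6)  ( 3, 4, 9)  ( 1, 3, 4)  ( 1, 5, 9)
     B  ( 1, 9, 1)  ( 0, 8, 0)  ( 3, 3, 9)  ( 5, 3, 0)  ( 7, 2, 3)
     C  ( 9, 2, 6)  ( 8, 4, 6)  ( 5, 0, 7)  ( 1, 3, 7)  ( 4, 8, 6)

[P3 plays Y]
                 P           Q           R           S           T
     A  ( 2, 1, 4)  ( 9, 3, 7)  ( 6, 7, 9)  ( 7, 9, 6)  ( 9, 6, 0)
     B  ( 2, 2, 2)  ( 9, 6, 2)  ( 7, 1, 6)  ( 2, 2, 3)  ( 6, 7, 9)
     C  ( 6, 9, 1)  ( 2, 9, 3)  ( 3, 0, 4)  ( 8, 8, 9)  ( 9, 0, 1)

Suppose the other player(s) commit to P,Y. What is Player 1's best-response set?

P1 best: {C}

u_1(A vs P,Y) = 2
u_1(B vs P,Y) = 2
u_1(C vs P,Y) = 6
max payoff 6 at {C}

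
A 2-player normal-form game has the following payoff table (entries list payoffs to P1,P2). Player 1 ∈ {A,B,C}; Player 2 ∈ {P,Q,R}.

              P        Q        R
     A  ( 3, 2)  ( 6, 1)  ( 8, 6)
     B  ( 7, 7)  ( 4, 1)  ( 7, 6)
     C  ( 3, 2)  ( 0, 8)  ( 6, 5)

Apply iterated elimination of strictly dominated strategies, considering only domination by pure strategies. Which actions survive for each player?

Survivors P1:{A,B} P2:{P,R}

P1 drop C (B beats it: P:7>3 Q:4>0 R:7>6)
P2 drop Q (P beats it: A:2>1 B:7>1)
P1→{A,B} P2→{P,R}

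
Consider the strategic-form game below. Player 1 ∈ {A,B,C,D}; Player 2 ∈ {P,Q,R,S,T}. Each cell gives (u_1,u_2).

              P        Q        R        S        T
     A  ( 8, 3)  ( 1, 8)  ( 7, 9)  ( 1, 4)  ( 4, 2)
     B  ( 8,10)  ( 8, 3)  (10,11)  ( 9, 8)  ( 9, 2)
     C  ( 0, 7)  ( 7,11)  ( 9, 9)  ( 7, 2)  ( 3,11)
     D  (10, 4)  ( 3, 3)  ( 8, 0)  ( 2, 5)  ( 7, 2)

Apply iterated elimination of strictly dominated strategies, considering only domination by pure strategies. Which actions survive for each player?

P1 drop A (D beats it: P:10>8 Q:3>1 R:8>7 S:2>1 T:7>4)
P1 drop C (B beats it: P:8>0 Q:8>7 R:10>9 S:9>7 T:9>3)
P2 drop Q (P beats it: B:10>3 D:4>3)
P2 drop T (P beats it: B:10>2 D:4>2)
P1→{B,D} P2→{P,R,S}

Remaining: P1:{B,D} P2:{P,R,S}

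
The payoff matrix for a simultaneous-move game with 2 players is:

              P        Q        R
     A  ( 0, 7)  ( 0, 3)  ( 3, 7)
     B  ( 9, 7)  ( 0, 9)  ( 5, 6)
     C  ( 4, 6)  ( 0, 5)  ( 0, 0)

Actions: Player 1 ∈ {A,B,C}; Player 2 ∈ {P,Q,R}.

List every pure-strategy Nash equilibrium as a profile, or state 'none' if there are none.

(A,P): not NE [P1→B gives 9>0]
(A,Q): not NE [P2→R gives 7>3]
(A,R): not NE [P1→B gives 5>3]
(B,P): not NE [P2→Q gives 9>7]
(B,Q): NE
(B,R): not NE [P2→Q gives 9>6]
(C,P): not NE [P1→B gives 9>4]
(C,Q): not NE [P2→P gives 6>5]
(C,R): not NE [P1→B gives 5>0; P2→P gives 6>0]

NE set: (B,Q)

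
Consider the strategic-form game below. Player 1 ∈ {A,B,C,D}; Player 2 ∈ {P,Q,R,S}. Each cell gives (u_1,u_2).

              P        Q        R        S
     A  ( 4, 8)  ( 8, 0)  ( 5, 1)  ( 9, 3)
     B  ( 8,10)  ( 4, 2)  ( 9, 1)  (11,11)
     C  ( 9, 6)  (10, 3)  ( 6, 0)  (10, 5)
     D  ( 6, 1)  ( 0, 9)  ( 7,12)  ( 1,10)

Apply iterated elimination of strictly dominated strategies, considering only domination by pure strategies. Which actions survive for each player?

P1 drop A (C beats it: P:9>4 Q:10>8 R:6>5 S:10>9)
P1 drop D (B beats it: P:8>6 Q:4>0 R:9>7 S:11>1)
P2 drop Q (P beats it: B:10>2 C:6>3)
P2 drop R (P beats it: B:10>1 C:6>0)
P1→{B,C} P2→{P,S}

Survivors P1:{B,C} P2:{P,S}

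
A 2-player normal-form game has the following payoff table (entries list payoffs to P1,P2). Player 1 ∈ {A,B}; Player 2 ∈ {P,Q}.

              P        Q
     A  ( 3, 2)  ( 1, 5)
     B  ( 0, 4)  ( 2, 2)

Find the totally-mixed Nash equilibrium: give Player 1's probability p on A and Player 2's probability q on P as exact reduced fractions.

p=2/5, q=1/4

P1 indiff ⇒ q·3+(1-q)·1 = q·0+(1-q)·2 ⇒ q(3) = (1-q)(1) ⇒ q = 1/4
P2 indiff ⇒ p·2+(1-p)·4 = p·5+(1-p)·2 ⇒ p(-3) = (1-p)(-2) ⇒ p = 2/5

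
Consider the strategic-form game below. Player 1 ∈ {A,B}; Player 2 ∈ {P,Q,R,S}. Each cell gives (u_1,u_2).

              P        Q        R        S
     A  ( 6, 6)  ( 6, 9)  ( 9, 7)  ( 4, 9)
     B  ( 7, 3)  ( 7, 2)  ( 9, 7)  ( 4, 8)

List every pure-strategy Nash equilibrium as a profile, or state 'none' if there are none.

(A,P): not NE [P1→B gives 7>6; P2→S gives 9>6]
(A,Q): not NE [P1→B gives 7>6]
(A,R): not NE [P2→S gives 9>7]
(A,S): NE
(B,P): not NE [P2→S gives 8>3]
(B,Q): not NE [P2→S gives 8>2]
(B,R): not NE [P2→S gives 8>7]
(B,S): NE

Nash profiles: (A,S), (B,S)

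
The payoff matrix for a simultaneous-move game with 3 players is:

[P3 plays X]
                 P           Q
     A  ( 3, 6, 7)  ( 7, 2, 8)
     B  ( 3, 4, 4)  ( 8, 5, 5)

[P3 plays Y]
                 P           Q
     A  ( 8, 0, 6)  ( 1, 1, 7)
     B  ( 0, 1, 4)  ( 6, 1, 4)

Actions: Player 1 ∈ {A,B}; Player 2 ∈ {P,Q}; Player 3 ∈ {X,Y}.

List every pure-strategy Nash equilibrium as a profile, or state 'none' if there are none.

(A,P,X): NE
(A,P,Y): not NE [P2→Q gives 1>0; P3→X gives 7>6]
(A,Q,X): not NE [P1→B gives 8>7; P2→P gives 6>2]
(A,Q,Y): not NE [P1→B gives 6>1; P3→X gives 8>7]
(B,P,X): not NE [P2→Q gives 5>4]
(B,P,Y): not NE [P1→A gives 8>0]
(B,Q,X): NE
(B,Q,Y): not NE [P3→X gives 5>4]

Nash profiles: (A,P,X), (B,Q,X)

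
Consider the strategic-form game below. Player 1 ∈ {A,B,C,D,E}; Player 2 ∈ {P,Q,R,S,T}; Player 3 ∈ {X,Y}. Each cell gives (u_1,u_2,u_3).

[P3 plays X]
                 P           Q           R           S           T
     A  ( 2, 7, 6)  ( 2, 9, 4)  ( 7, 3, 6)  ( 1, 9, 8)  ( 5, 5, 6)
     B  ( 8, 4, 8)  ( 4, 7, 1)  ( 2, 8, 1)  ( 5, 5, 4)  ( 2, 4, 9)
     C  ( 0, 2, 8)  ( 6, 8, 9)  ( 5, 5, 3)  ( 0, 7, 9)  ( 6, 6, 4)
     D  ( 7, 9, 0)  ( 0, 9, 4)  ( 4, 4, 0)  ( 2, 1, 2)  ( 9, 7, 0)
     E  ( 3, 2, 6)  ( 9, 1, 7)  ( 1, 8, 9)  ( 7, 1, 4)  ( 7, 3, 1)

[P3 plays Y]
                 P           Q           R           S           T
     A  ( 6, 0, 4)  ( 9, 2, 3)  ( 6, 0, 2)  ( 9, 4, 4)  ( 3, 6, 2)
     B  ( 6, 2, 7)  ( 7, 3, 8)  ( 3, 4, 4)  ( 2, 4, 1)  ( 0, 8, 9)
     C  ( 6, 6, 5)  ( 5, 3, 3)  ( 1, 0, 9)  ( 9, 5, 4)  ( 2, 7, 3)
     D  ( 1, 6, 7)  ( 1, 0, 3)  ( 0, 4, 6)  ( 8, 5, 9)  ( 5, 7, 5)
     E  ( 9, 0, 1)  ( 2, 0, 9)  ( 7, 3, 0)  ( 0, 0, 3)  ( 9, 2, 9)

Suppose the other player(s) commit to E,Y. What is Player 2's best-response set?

argmax u_2 = {R}

u_2(P vs E,Y) = 0
u_2(Q vs E,Y) = 0
u_2(R vs E,Y) = 3
u_2(S vs E,Y) = 0
u_2(T vs E,Y) = 2
max payoff 3 at {R}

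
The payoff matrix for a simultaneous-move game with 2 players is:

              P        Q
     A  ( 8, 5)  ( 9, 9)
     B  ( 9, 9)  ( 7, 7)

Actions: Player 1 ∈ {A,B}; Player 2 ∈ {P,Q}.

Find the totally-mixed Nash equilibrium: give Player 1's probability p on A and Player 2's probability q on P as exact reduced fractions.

P1 indiff ⇒ q·8+(1-q)·9 = q·9+(1-q)·7 ⇒ q(-1) = (1-q)(-2) ⇒ q = 2/3
P2 indiff ⇒ p·5+(1-p)·9 = p·9+(1-p)·7 ⇒ p(-4) = (1-p)(-2) ⇒ p = 1/3

(p,q) = (1/3, 2/3)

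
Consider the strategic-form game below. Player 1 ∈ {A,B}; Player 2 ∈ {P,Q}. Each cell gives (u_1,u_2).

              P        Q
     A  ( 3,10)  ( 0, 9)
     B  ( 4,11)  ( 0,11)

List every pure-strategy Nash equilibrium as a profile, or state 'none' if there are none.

Nash profiles: (B,P), (B,Q)

(A,P): not NE [P1→B gives 4>3]
(A,Q): not NE [P2→P gives 10>9]
(B,P): NE
(B,Q): NE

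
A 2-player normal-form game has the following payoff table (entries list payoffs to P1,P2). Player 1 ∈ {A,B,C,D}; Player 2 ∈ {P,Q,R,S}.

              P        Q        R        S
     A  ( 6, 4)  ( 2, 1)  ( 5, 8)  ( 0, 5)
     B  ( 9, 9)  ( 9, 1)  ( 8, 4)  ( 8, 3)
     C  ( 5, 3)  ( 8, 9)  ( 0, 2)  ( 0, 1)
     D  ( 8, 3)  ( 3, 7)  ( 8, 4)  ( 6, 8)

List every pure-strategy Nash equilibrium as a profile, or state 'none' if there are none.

NE set: (B,P)

(A,P): not NE [P1→B gives 9>6; P2→R gives 8>4]
(A,Q): not NE [P1→B gives 9>2; P2→R gives 8>1]
(A,R): not NE [P1→D gives 8>5]
(A,S): not NE [P1→B gives 8>0; P2→R gives 8>5]
(B,P): NE
(B,Q): not NE [P2→P gives 9>1]
(B,R): not NE [P2→P gives 9>4]
(B,S): not NE [P2→P gives 9>3]
(C,P): not NE [P1→B gives 9>5; P2→Q gives 9>3]
(C,Q): not NE [P1→B gives 9>8]
(C,R): not NE [P1→D gives 8>0; P2→Q gives 9>2]
(C,S): not NE [P1→B gives 8>0; P2→Q gives 9>1]
(D,P): not NE [P1→B gives 9>8; P2→S gives 8>3]
(D,Q): not NE [P1→B gives 9>3; P2→S gives 8>7]
(D,R): not NE [P2→S gives 8>4]
(D,S): not NE [P1→B gives 8>6]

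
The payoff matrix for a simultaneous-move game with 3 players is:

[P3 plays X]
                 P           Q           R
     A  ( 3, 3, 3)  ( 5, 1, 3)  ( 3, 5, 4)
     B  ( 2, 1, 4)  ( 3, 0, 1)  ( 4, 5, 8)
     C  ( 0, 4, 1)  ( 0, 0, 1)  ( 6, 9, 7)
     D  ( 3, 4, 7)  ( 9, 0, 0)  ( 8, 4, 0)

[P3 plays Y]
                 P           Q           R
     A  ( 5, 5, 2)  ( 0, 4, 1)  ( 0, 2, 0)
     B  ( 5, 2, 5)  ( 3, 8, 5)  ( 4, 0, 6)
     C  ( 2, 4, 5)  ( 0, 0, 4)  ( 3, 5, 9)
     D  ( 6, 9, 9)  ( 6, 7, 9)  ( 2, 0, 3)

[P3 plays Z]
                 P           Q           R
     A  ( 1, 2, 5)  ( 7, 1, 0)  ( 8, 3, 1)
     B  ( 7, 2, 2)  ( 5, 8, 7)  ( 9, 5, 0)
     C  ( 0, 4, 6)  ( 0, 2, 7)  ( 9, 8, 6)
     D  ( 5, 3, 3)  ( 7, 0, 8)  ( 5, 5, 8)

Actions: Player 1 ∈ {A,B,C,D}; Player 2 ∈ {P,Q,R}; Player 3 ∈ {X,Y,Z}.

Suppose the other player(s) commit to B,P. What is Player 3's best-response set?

P3 best: {Y}

u_3(X vs B,P) = 4
u_3(Y vs B,P) = 5
u_3(Z vs B,P) = 2
max payoff 5 at {Y}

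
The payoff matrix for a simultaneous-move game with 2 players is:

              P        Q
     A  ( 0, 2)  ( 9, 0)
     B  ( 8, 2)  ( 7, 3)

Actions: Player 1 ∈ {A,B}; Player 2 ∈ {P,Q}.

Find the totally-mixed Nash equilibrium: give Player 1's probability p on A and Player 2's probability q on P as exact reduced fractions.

P1 mixes 1/3 on A; P2 mixes 1/5 on P

P1 indiff ⇒ q·0+(1-q)·9 = q·8+(1-q)·7 ⇒ q(-8) = (1-q)(-2) ⇒ q = 1/5
P2 indiff ⇒ p·2+(1-p)·2 = p·0+(1-p)·3 ⇒ p(2) = (1-p)(1) ⇒ p = 1/3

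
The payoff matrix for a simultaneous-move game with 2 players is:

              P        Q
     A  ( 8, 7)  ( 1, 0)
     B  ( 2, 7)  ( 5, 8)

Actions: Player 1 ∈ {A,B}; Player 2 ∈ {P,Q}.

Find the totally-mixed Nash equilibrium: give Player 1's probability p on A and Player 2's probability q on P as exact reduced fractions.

P1 indiff ⇒ q·8+(1-q)·1 = q·2+(1-q)·5 ⇒ q(6) = (1-q)(4) ⇒ q = 2/5
P2 indiff ⇒ p·7+(1-p)·7 = p·0+(1-p)·8 ⇒ p(7) = (1-p)(1) ⇒ p = 1/8

(p,q) = (1/8, 2/5)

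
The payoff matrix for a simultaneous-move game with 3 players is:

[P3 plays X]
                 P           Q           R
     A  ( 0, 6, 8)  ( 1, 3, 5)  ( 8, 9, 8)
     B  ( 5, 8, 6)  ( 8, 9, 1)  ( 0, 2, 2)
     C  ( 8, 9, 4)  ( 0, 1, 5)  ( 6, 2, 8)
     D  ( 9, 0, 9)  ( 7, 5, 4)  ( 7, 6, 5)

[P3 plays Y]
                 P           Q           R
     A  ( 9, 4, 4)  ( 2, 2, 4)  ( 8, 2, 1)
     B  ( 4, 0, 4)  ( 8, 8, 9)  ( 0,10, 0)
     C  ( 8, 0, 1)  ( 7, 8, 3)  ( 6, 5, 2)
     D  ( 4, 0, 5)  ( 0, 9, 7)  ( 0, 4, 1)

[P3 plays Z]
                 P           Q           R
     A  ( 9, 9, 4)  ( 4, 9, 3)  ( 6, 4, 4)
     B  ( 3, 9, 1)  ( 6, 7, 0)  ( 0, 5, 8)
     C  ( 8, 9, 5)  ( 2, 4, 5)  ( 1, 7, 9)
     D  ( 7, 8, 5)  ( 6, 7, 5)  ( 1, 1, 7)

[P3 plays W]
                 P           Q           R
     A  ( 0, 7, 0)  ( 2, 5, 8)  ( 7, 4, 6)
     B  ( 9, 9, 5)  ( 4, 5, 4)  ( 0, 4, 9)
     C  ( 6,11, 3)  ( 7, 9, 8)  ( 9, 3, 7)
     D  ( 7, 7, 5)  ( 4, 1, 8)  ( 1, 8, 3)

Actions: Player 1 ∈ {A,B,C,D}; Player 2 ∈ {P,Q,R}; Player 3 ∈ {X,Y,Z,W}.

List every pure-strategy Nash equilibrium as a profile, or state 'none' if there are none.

(A,P,X): not NE [P1→D gives 9>0; P2→R gives 9>6]
(A,P,Y): not NE [P3→X gives 8>4]
(A,P,Z): not NE [P3→X gives 8>4]
(A,P,W): not NE [P1→B gives 9>0; P3→X gives 8>0]
(A,Q,X): not NE [P1→B gives 8>1; P2→R gives 9>3; P3→W gives 8>5]
(A,Q,Y): not NE [P1→B gives 8>2; P2→P gives 4>2; P3→W gives 8>4]
(A,Q,Z): not NE [P1→D gives 6>4; P3→W gives 8>3]
(A,Q,W): not NE [P1→C gives 7>2; P2→P gives 7>5]
(A,R,X): NE
(A,R,Y): not NE [P2→P gives 4>2; P3→X gives 8>1]
(A,R,Z): not NE [P2→Q gives 9>4; P3→X gives 8>4]
(A,R,W): not NE [P1→C gives 9>7; P2→P gives 7>4; P3→X gives 8>6]
(B,P,X): not NE [P1→D gives 9>5; P2→Q gives 9>8]
(B,P,Y): not NE [P1→A gives 9>4; P2→R gives 10>0; P3→X gives 6>4]
(B,P,Z): not NE [P1→A gives 9>3; P3→X gives 6>1]
(B,P,W): not NE [P3→X gives 6>5]
(B,Q,X): not NE [P3→Y gives 9>1]
(B,Q,Y): not NE [P2→R gives 10>8]
(B,Q,Z): not NE [P2→P gives 9>7; P3→Y gives 9>0]
(B,Q,W): not NE [P1→C gives 7>4; P2→P gives 9>5; P3→Y gives 9>4]
(B,R,X): not NE [P1→A gives 8>0; P2→Q gives 9>2; P3→W gives 9>2]
(B,R,Y): not NE [P1→A gives 8>0; P3→W gives 9>0]
(B,R,Z): not NE [P1→A gives 6>0; P2→P gives 9>5; P3→W gives 9>8]
(B,R,W): not NE [P1→C gives 9>0; P2→P gives 9>4]
(C,P,X): not NE [P1→D gives 9>8; P3→Z gives 5>4]
(C,P,Y): not NE [P1→A gives 9>8; P2→Q gives 8>0; P3→Z gives 5>1]
(C,P,Z): not NE [P1→A gives 9>8]
(C,P,W): not NE [P1→B gives 9>6; P3→Z gives 5>3]
(C,Q,X): not NE [P1→B gives 8>0; P2→P gives 9>1; P3→W gives 8>5]
(C,Q,Y): not NE [P1→B gives 8>7; P3→W gives 8>3]
(C,Q,Z): not NE [P1→D gives 6>2; P2→P gives 9>4; P3→W gives 8>5]
(C,Q,W): not NE [P2→P gives 11>9]
(C,R,X): not NE [P1→A gives 8>6; P2→P gives 9>2; P3→Z gives 9>8]
(C,R,Y): not NE [P1→A gives 8>6; P2→Q gives 8>5; P3→Z gives 9>2]
(C,R,Z): not NE [P1→A gives 6>1; P2→P gives 9>7]
(C,R,W): not NE [P2→P gives 11>3; P3→Z gives 9>7]
(D,P,X): not NE [P2→R gives 6>0]
(D,P,Y): not NE [P1→A gives 9>4; P2→Q gives 9>0; P3→X gives 9>5]
(D,P,Z): not NE [P1→A gives 9>7; P3→X gives 9>5]
(D,P,W): not NE [P1→B gives 9>7; P2→R gives 8>7; P3→X gives 9>5]
(D,Q,X): not NE [P1→B gives 8>7; P2→R gives 6>5; P3→W gives 8>4]
(D,Q,Y): not NE [P1→B gives 8>0; P3→W gives 8>7]
(D,Q,Z): not NE [P2→P gives 8>7; P3→W gives 8>5]
(D,Q,W): not NE [P1→C gives 7>4; P2→R gives 8>1]
(D,R,X): not NE [P1→A gives 8>7; P3→Z gives 7>5]
(D,R,Y): not NE [P1→A gives 8>0; P2→Q gives 9>4; P3→Z gives 7>1]
(D,R,Z): not NE [P1→A gives 6>1; P2→P gives 8>1]
(D,R,W): not NE [P1→C gives 9>1; P3→Z gives 7>3]

NE set: (A,R,X)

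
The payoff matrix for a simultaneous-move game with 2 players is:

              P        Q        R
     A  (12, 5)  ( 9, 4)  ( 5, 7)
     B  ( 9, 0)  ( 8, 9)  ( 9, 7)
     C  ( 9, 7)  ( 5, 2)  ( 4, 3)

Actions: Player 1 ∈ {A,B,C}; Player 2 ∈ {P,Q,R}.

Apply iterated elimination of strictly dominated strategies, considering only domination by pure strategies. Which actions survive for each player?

P1 drop C (A beats it: P:12>9 Q:9>5 R:5>4)
P2 drop P (R beats it: A:7>5 B:7>0)
P1→{A,B} P2→{Q,R}

Survivors P1:{A,B} P2:{Q,R}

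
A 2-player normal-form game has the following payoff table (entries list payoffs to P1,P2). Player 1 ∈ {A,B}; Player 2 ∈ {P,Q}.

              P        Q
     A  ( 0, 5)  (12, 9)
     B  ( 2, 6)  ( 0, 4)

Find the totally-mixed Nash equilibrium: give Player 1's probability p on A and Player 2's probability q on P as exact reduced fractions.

P1 indiff ⇒ q·0+(1-q)·12 = q·2+(1-q)·0 ⇒ q(-2) = (1-q)(-12) ⇒ q = 6/7
P2 indiff ⇒ p·5+(1-p)·6 = p·9+(1-p)·4 ⇒ p(-4) = (1-p)(-2) ⇒ p = 1/3

(p,q) = (1/3, 6/7)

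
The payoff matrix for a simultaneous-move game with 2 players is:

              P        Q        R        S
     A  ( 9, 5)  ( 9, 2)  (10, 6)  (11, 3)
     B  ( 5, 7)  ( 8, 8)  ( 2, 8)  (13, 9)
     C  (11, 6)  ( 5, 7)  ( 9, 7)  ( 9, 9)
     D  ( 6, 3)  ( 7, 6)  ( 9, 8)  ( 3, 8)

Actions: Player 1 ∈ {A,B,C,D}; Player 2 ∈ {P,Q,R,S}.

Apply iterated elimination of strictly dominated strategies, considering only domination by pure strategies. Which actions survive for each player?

Survivors P1:{A,B} P2:{R,S}

P1 drop D (A beats it: P:9>6 Q:9>7 R:10>9 S:11>3)
P2 drop P (R beats it: A:6>5 B:8>7 C:7>6)
P1 drop C (A beats it: Q:9>5 R:10>9 S:11>9)
P2 drop Q (S beats it: A:3>2 B:9>8)
P1→{A,B} P2→{R,S}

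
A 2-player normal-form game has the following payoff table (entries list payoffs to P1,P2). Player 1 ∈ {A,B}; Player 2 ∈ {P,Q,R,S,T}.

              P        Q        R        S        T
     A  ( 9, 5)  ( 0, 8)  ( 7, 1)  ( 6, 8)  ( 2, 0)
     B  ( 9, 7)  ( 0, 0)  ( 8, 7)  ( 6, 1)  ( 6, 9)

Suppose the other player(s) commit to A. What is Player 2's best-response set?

u_2(P vs A) = 5
u_2(Q vs A) = 8
u_2(R vs A) = 1
u_2(S vs A) = 8
u_2(T vs A) = 0
max payoff 8 at {Q,S}

P2 best: {Q,S}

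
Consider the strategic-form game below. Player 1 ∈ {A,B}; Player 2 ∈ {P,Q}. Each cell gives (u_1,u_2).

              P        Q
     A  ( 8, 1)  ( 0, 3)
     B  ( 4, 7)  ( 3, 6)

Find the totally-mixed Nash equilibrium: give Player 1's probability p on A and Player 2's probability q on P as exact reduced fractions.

p=1/3, q=3/7

P1 indiff ⇒ q·8+(1-q)·0 = q·4+(1-q)·3 ⇒ q(4) = (1-q)(3) ⇒ q = 3/7
P2 indiff ⇒ p·1+(1-p)·7 = p·3+(1-p)·6 ⇒ p(-2) = (1-p)(-1) ⇒ p = 1/3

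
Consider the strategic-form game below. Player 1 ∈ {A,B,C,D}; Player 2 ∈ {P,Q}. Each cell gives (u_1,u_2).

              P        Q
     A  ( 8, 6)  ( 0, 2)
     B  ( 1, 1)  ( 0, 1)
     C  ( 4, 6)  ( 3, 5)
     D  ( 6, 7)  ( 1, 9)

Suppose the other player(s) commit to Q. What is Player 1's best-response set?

u_1(A vs Q) = 0
u_1(B vs Q) = 0
u_1(C vs Q) = 3
u_1(D vs Q) = 1
max payoff 3 at {C}

BR_1 = {C}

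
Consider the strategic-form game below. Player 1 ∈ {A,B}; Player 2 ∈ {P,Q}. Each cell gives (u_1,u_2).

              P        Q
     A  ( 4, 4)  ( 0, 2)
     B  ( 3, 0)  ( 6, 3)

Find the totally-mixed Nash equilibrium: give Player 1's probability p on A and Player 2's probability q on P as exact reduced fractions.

P1 indiff ⇒ q·4+(1-q)·0 = q·3+(1-q)·6 ⇒ q(1) = (1-q)(6) ⇒ q = 6/7
P2 indiff ⇒ p·4+(1-p)·0 = p·2+(1-p)·3 ⇒ p(2) = (1-p)(3) ⇒ p = 3/5

(p,q) = (3/5, 6/7)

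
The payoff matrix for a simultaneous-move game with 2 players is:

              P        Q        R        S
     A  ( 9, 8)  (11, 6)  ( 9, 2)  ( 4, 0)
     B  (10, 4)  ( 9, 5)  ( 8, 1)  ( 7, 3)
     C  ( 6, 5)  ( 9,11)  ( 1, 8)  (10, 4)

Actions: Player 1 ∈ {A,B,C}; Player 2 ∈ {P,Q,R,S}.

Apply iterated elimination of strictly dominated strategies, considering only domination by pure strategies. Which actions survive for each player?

P2 drop R (Q beats it: A:6>2 B:5>1 C:11>8)
P2 drop S (P beats it: A:8>0 B:4>3 C:5>4)
P1 drop C (A beats it: P:9>6 Q:11>9)
P1→{A,B} P2→{P,Q}

IESDS → P1:{A,B} P2:{P,Q}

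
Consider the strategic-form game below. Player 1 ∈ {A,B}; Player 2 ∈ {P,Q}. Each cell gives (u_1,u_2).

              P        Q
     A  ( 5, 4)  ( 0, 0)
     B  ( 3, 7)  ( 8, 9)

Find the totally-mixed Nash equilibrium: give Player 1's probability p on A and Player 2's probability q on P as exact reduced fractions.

P1 indiff ⇒ q·5+(1-q)·0 = q·3+(1-q)·8 ⇒ q(2) = (1-q)(8) ⇒ q = 4/5
P2 indiff ⇒ p·4+(1-p)·7 = p·0+(1-p)·9 ⇒ p(4) = (1-p)(2) ⇒ p = 1/3

p=1/3, q=4/5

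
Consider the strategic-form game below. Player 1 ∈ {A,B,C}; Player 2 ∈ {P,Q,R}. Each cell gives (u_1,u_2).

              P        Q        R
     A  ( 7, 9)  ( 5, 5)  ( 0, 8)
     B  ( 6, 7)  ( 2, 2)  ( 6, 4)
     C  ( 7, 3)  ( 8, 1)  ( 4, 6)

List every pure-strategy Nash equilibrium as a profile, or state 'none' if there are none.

PSNE = {(A,P)}

(A,P): NE
(A,Q): not NE [P1→C gives 8>5; P2→P gives 9>5]
(A,R): not NE [P1→B gives 6>0; P2→P gives 9>8]
(B,P): not NE [P1→C gives 7>6]
(B,Q): not NE [P1→C gives 8>2; P2→P gives 7>2]
(B,R): not NE [P2→P gives 7>4]
(C,P): not NE [P2→R gives 6>3]
(C,Q): not NE [P2→R gives 6>1]
(C,R): not NE [P1→B gives 6>4]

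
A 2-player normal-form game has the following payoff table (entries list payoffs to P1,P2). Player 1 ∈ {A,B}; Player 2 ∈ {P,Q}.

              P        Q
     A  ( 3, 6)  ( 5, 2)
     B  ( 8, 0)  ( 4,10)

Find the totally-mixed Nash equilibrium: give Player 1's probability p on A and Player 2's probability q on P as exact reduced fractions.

P1 indiff ⇒ q·3+(1-q)·5 = q·8+(1-q)·4 ⇒ q(-5) = (1-q)(-1) ⇒ q = 1/6
P2 indiff ⇒ p·6+(1-p)·0 = p·2+(1-p)·10 ⇒ p(4) = (1-p)(10) ⇒ p = 5/7

p=5/7, q=1/6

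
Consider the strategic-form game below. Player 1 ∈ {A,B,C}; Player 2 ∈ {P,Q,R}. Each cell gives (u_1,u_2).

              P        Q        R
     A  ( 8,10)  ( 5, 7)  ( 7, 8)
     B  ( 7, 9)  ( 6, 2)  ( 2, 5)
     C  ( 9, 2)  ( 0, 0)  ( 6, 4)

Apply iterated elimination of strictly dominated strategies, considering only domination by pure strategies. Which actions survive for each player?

Remaining: P1:{A,C} P2:{P,R}

P2 drop Q (P beats it: A:10>7 B:9>2 C:2>0)
P1 drop B (A beats it: P:8>7 R:7>2)
P1→{A,C} P2→{P,R}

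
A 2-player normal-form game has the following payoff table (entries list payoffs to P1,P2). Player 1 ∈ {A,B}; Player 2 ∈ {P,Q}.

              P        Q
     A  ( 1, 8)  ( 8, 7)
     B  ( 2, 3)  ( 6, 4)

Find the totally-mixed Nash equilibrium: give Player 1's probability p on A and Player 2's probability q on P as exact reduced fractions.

p=1/2, q=2/3

P1 indiff ⇒ q·1+(1-q)·8 = q·2+(1-q)·6 ⇒ q(-1) = (1-q)(-2) ⇒ q = 2/3
P2 indiff ⇒ p·8+(1-p)·3 = p·7+(1-p)·4 ⇒ p(1) = (1-p)(1) ⇒ p = 1/2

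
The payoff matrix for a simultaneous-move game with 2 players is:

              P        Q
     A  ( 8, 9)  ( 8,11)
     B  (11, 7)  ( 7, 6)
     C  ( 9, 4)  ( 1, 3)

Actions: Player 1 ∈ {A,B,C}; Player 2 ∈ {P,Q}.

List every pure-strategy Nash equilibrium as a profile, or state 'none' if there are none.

(A,P): not NE [P1→B gives 11>8; P2→Q gives 11>9]
(A,Q): NE
(B,P): NE
(B,Q): not NE [P1→A gives 8>7; P2→P gives 7>6]
(C,P): not NE [P1→B gives 11>9]
(C,Q): not NE [P1→A gives 8>1; P2→P gives 4>3]

Nash profiles: (A,Q), (B,P)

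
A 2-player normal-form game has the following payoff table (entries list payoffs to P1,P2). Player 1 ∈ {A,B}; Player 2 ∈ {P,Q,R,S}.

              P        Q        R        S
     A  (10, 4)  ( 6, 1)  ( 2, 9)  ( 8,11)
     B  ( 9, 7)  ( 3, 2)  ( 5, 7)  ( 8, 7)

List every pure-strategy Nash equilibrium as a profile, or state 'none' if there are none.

Nash profiles: (A,S), (B,R), (B,S)

(A,P): not NE [P2→S gives 11>4]
(A,Q): not NE [P2→S gives 11>1]
(A,R): not NE [P1→B gives 5>2; P2→S gives 11>9]
(A,S): NE
(B,P): not NE [P1→A gives 10>9]
(B,Q): not NE [P1→A gives 6>3; P2→S gives 7>2]
(B,R): NE
(B,S): NE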